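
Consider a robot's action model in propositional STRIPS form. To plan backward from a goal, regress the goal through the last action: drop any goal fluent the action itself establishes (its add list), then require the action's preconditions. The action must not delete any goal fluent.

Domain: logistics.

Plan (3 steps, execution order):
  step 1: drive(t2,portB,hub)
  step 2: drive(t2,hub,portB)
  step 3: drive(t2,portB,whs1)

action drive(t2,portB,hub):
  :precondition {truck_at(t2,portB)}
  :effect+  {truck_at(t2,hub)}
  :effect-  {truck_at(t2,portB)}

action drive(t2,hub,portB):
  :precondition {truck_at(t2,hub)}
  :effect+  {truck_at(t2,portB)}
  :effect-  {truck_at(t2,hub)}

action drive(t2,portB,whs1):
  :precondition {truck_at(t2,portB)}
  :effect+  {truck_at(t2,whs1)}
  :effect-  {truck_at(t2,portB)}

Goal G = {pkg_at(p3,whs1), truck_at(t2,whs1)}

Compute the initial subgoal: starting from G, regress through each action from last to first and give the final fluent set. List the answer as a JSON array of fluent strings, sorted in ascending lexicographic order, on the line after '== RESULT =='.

Regress step by step:
  through step 3 (drive(t2,portB,whs1)): drop {truck_at(t2,whs1)}, keep {pkg_at(p3,whs1)}, require {truck_at(t2,portB)}
    → {pkg_at(p3,whs1), truck_at(t2,portB)}
  through step 2 (drive(t2,hub,portB)): drop {truck_at(t2,portB)}, keep {pkg_at(p3,whs1)}, require {truck_at(t2,hub)}
    → {pkg_at(p3,whs1), truck_at(t2,hub)}
  through step 1 (drive(t2,portB,hub)): drop {truck_at(t2,hub)}, keep {pkg_at(p3,whs1)}, require {truck_at(t2,portB)}
    → {pkg_at(p3,whs1), truck_at(t2,portB)}

== RESULT ==
["pkg_at(p3,whs1)", "truck_at(t2,portB)"]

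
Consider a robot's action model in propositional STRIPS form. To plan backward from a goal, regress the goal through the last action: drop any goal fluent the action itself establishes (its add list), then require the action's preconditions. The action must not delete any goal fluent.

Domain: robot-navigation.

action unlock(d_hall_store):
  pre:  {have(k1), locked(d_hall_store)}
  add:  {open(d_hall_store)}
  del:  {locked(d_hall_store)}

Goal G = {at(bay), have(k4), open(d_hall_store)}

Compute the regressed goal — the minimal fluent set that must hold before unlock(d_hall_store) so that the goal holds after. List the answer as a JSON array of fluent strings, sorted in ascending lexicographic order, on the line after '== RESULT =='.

Compute (G \ add) ∪ pre:
  G ∩ del = {}  (empty — regression defined)
  G \ add = {at(bay), have(k4), open(d_hall_store)} \ {open(d_hall_store)} = {at(bay), have(k4)}
  ∪ pre   = {at(bay), have(k4)} ∪ {have(k1), locked(d_hall_store)}
          = {at(bay), have(k1), have(k4), locked(d_hall_store)}

== RESULT ==
["at(bay)", "have(k1)", "have(k4)", "locked(d_hall_store)"]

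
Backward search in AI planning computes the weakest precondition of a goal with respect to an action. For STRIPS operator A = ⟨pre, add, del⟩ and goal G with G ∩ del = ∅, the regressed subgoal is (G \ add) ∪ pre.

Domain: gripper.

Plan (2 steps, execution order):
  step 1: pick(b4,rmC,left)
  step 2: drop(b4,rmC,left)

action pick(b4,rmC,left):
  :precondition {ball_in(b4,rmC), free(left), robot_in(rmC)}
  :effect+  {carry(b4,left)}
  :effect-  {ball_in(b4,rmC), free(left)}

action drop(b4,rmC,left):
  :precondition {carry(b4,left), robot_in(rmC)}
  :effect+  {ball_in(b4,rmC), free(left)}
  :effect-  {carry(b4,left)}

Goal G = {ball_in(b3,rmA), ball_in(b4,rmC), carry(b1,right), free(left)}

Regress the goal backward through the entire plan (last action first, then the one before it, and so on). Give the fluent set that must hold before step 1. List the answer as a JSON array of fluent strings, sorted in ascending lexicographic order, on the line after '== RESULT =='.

Work backward from the goal:
  through step 2 (drop(b4,rmC,left)): drop {ball_in(b4,rmC), free(left)}, keep {ball_in(b3,rmA), carry(b1,right)}, require {carry(b4,left), robot_in(rmC)}
    → {ball_in(b3,rmA), carry(b1,right), carry(b4,left), robot_in(rmC)}
  through step 1 (pick(b4,rmC,left)): drop {carry(b4,left)}, keep {ball_in(b3,rmA), carry(b1,right), robot_in(rmC)}, require {ball_in(b4,rmC), free(left), robot_in(rmC)}
    → {ball_in(b3,rmA), ball_in(b4,rmC), carry(b1,right), free(left), robot_in(rmC)}

== RESULT ==
["ball_in(b3,rmA)", "ball_in(b4,rmC)", "carry(b1,right)", "free(left)", "robot_in(rmC)"]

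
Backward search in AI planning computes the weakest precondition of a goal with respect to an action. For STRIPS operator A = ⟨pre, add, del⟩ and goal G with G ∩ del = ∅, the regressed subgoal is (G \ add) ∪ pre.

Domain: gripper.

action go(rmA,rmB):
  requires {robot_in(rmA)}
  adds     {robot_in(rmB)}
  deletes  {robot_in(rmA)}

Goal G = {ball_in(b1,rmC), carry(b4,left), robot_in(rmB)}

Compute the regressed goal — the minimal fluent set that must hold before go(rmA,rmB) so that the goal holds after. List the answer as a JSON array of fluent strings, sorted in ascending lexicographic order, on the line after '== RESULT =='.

Compute (G \ add) ∪ pre:
  G ∩ del = {}  (empty — regression defined)
  G \ add = {ball_in(b1,rmC), carry(b4,left), robot_in(rmB)} \ {robot_in(rmB)} = {ball_in(b1,rmC), carry(b4,left)}
  ∪ pre   = {ball_in(b1,rmC), carry(b4,left)} ∪ {robot_in(rmA)}
          = {ball_in(b1,rmC), carry(b4,left), robot_in(rmA)}

== RESULT ==
["ball_in(b1,rmC)", "carry(b4,left)", "robot_in(rmA)"]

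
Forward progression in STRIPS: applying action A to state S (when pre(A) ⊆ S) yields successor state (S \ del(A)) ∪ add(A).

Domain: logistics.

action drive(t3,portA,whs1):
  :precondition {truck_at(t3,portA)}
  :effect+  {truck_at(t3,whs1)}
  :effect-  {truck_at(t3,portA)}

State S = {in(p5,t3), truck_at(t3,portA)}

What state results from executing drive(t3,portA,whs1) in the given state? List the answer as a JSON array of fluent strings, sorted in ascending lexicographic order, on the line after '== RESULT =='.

Progress:
  pre ⊆ S: {truck_at(t3,portA)} ⊆ S  — applicable
  S \ del = {in(p5,t3)}
  ∪ add   = {in(p5,t3), truck_at(t3,whs1)}

== RESULT ==
["in(p5,t3)", "truck_at(t3,whs1)"]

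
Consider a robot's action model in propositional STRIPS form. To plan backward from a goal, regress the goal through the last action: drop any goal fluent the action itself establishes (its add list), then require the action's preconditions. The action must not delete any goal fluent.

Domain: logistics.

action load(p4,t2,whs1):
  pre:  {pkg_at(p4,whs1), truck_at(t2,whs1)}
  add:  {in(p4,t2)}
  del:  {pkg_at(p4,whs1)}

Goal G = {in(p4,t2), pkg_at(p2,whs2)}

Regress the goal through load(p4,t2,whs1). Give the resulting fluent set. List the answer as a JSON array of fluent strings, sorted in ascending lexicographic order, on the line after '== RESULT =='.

Compute (G \ add) ∪ pre:
  G ∩ del = {}  (empty — regression defined)
  G \ add = {in(p4,t2), pkg_at(p2,whs2)} \ {in(p4,t2)} = {pkg_at(p2,whs2)}
  ∪ pre   = {pkg_at(p2,whs2)} ∪ {pkg_at(p4,whs1), truck_at(t2,whs1)}
          = {pkg_at(p2,whs2), pkg_at(p4,whs1), truck_at(t2,whs1)}

== RESULT ==
["pkg_at(p2,whs2)", "pkg_at(p4,whs1)", "truck_at(t2,whs1)"]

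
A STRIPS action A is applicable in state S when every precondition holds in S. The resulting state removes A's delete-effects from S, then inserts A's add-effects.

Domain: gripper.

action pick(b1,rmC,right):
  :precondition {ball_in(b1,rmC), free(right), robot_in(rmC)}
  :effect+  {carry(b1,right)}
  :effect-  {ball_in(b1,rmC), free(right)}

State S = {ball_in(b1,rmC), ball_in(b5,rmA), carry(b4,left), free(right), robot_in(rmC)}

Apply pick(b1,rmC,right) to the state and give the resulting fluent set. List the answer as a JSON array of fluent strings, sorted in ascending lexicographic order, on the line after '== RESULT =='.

Progress:
  pre ⊆ S: {ball_in(b1,rmC), free(right), robot_in(rmC)} ⊆ S  — applicable
  S \ del = {ball_in(b5,rmA), carry(b4,left), robot_in(rmC)}
  ∪ add   = {ball_in(b5,rmA), carry(b1,right), carry(b4,left), robot_in(rmC)}

== RESULT ==
["ball_in(b5,rmA)", "carry(b1,right)", "carry(b4,left)", "robot_in(rmC)"]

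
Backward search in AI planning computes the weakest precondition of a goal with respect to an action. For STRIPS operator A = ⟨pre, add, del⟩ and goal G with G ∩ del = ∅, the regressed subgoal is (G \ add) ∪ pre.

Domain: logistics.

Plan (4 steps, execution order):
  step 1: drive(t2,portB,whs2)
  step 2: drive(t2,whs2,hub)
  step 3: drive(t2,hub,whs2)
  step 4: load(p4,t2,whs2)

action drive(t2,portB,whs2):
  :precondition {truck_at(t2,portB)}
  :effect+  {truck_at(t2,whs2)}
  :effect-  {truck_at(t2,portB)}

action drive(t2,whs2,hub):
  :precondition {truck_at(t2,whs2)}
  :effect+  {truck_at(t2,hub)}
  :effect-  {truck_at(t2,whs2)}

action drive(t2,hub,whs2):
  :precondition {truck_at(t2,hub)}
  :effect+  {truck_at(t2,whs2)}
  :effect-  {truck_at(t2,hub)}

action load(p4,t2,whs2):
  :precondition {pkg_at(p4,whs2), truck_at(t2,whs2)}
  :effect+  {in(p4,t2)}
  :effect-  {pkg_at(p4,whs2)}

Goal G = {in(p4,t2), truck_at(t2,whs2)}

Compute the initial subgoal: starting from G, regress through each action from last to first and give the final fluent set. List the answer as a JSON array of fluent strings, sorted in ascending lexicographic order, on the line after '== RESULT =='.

Regress step by step:
  through step 4 (load(p4,t2,whs2)): drop {in(p4,t2)}, keep {truck_at(t2,whs2)}, require {pkg_at(p4,whs2), truck_at(t2,whs2)}
    → {pkg_at(p4,whs2), truck_at(t2,whs2)}
  through step 3 (drive(t2,hub,whs2)): drop {truck_at(t2,whs2)}, keep {pkg_at(p4,whs2)}, require {truck_at(t2,hub)}
    → {pkg_at(p4,whs2), truck_at(t2,hub)}
  through step 2 (drive(t2,whs2,hub)): drop {truck_at(t2,hub)}, keep {pkg_at(p4,whs2)}, require {truck_at(t2,whs2)}
    → {pkg_at(p4,whs2), truck_at(t2,whs2)}
  through step 1 (drive(t2,portB,whs2)): drop {truck_at(t2,whs2)}, keep {pkg_at(p4,whs2)}, require {truck_at(t2,portB)}
    → {pkg_at(p4,whs2), truck_at(t2,portB)}

== RESULT ==
["pkg_at(p4,whs2)", "truck_at(t2,portB)"]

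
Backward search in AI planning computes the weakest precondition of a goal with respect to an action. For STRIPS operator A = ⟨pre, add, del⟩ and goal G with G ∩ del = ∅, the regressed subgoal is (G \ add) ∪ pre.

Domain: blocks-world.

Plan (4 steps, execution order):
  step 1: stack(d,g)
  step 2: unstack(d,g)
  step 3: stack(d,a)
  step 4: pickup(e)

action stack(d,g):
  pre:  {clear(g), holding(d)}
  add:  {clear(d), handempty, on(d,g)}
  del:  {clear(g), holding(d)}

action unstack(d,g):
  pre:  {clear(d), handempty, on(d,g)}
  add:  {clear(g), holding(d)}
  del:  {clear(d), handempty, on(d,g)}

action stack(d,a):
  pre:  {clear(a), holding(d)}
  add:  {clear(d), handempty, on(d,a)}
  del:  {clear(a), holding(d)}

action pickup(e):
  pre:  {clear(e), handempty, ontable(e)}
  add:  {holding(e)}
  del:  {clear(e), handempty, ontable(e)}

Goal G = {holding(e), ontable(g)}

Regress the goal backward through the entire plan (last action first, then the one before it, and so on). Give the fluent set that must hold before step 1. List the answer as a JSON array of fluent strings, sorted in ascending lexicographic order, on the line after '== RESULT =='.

Regress step by step:
  through step 4 (pickup(e)): drop {holding(e)}, keep {ontable(g)}, require {clear(e), handempty, ontable(e)}
    → {clear(e), handempty, ontable(e), ontable(g)}
  through step 3 (stack(d,a)): drop {handempty}, keep {clear(e), ontable(e), ontable(g)}, require {clear(a), holding(d)}
    → {clear(a), clear(e), holding(d), ontable(e), ontable(g)}
  through step 2 (unstack(d,g)): drop {holding(d)}, keep {clear(a), clear(e), ontable(e), ontable(g)}, require {clear(d), handempty, on(d,g)}
    → {clear(a), clear(d), clear(e), handempty, on(d,g), ontable(e), ontable(g)}
  through step 1 (stack(d,g)): drop {clear(d), handempty, on(d,g)}, keep {clear(a), clear(e), ontable(e), ontable(g)}, require {clear(g), holding(d)}
    → {clear(a), clear(e), clear(g), holding(d), ontable(e), ontable(g)}

== RESULT ==
["clear(a)", "clear(e)", "clear(g)", "holding(d)", "ontable(e)", "ontable(g)"]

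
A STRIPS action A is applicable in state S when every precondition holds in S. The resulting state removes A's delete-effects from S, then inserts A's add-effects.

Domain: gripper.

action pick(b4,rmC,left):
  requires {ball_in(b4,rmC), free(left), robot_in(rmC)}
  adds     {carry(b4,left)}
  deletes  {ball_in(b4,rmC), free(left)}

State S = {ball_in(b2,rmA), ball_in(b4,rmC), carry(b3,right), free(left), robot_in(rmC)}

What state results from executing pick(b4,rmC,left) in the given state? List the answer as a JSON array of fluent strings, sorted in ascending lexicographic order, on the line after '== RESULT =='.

Progress:
  pre ⊆ S: {ball_in(b4,rmC), free(left), robot_in(rmC)} ⊆ S  — applicable
  S \ del = {ball_in(b2,rmA), carry(b3,right), robot_in(rmC)}
  ∪ add   = {ball_in(b2,rmA), carry(b3,right), carry(b4,left), robot_in(rmC)}

== RESULT ==
["ball_in(b2,rmA)", "carry(b3,right)", "carry(b4,left)", "robot_in(rmC)"]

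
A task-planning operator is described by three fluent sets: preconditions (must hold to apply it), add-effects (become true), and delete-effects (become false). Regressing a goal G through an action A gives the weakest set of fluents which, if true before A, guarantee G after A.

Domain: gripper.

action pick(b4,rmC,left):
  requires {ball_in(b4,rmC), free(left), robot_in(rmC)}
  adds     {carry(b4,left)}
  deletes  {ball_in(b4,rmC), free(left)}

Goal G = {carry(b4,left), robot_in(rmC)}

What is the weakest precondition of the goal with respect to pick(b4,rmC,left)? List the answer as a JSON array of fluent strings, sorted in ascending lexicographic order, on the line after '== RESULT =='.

Compute (G \ add) ∪ pre:
  G ∩ del = {}  (empty — regression defined)
  G \ add = {carry(b4,left), robot_in(rmC)} \ {carry(b4,left)} = {robot_in(rmC)}
  ∪ pre   = {robot_in(rmC)} ∪ {ball_in(b4,rmC), free(left), robot_in(rmC)}
          = {ball_in(b4,rmC), free(left), robot_in(rmC)}

== RESULT ==
["ball_in(b4,rmC)", "free(left)", "robot_in(rmC)"]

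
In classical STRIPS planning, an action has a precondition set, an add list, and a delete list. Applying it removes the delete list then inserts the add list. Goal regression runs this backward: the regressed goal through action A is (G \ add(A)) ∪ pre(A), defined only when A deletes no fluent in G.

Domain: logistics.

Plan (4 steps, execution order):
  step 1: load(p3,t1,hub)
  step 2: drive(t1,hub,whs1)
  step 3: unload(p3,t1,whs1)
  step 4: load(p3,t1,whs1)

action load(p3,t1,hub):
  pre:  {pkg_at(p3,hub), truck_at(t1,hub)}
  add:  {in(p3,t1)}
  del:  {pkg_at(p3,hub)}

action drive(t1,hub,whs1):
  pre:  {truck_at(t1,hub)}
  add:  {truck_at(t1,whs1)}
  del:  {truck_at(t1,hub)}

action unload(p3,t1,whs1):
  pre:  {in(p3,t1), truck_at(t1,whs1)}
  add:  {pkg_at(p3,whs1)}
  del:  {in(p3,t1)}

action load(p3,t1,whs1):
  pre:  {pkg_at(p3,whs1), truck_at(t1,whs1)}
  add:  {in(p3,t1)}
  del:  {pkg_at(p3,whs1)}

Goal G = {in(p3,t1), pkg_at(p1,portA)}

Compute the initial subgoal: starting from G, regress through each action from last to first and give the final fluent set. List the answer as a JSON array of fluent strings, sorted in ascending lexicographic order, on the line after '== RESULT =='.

Work backward from the goal:
  through step 4 (load(p3,t1,whs1)): drop {in(p3,t1)}, keep {pkg_at(p1,portA)}, require {pkg_at(p3,whs1), truck_at(t1,whs1)}
    → {pkg_at(p1,portA), pkg_at(p3,whs1), truck_at(t1,whs1)}
  through step 3 (unload(p3,t1,whs1)): drop {pkg_at(p3,whs1)}, keep {pkg_at(p1,portA), truck_at(t1,whs1)}, require {in(p3,t1), truck_at(t1,whs1)}
    → {in(p3,t1), pkg_at(p1,portA), truck_at(t1,whs1)}
  through step 2 (drive(t1,hub,whs1)): drop {truck_at(t1,whs1)}, keep {in(p3,t1), pkg_at(p1,portA)}, require {truck_at(t1,hub)}
    → {in(p3,t1), pkg_at(p1,portA), truck_at(t1,hub)}
  through step 1 (load(p3,t1,hub)): drop {in(p3,t1)}, keep {pkg_at(p1,portA), truck_at(t1,hub)}, require {pkg_at(p3,hub), truck_at(t1,hub)}
    → {pkg_at(p1,portA), pkg_at(p3,hub), truck_at(t1,hub)}

== RESULT ==
["pkg_at(p1,portA)", "pkg_at(p3,hub)", "truck_at(t1,hub)"]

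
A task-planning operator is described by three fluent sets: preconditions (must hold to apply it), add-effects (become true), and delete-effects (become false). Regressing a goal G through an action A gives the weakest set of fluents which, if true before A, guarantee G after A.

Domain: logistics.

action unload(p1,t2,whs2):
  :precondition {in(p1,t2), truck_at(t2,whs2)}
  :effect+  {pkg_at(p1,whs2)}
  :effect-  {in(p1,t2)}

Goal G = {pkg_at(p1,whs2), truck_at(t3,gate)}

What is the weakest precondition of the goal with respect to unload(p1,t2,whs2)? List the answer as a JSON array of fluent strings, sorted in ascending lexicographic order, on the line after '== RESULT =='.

Regress:
  G ∩ del = {}  (empty — regression defined)
  G \ add = {pkg_at(p1,whs2), truck_at(t3,gate)} \ {pkg_at(p1,whs2)} = {truck_at(t3,gate)}
  ∪ pre   = {truck_at(t3,gate)} ∪ {in(p1,t2), truck_at(t2,whs2)}
          = {in(p1,t2), truck_at(t2,whs2), truck_at(t3,gate)}

== RESULT ==
["in(p1,t2)", "truck_at(t2,whs2)", "truck_at(t3,gate)"]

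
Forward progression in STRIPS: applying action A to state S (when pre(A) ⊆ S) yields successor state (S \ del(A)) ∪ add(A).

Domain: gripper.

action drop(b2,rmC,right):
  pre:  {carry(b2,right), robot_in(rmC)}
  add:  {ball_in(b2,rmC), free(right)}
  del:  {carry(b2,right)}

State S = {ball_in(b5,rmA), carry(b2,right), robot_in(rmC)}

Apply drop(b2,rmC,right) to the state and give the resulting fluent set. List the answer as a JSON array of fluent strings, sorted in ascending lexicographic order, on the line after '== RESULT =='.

Compute (S \ del) ∪ add:
  pre ⊆ S: {carry(b2,right), robot_in(rmC)} ⊆ S  — applicable
  S \ del = {ball_in(b5,rmA), robot_in(rmC)}
  ∪ add   = {ball_in(b2,rmC), ball_in(b5,rmA), free(right), robot_in(rmC)}

== RESULT ==
["ball_in(b2,rmC)", "ball_in(b5,rmA)", "free(right)", "robot_in(rmC)"]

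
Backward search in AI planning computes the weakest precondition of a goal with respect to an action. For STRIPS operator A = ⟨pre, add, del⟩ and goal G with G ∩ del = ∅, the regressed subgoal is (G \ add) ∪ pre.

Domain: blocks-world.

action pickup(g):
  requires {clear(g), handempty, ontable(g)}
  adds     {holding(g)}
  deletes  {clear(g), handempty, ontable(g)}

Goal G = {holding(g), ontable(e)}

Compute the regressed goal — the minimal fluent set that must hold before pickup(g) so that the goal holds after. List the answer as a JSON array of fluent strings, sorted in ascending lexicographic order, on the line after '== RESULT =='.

Regress:
  G ∩ del = {}  (empty — regression defined)
  G \ add = {holding(g), ontable(e)} \ {holding(g)} = {ontable(e)}
  ∪ pre   = {ontable(e)} ∪ {clear(g), handempty, ontable(g)}
          = {clear(g), handempty, ontable(e), ontable(g)}

== RESULT ==
["clear(g)", "handempty", "ontable(e)", "ontable(g)"]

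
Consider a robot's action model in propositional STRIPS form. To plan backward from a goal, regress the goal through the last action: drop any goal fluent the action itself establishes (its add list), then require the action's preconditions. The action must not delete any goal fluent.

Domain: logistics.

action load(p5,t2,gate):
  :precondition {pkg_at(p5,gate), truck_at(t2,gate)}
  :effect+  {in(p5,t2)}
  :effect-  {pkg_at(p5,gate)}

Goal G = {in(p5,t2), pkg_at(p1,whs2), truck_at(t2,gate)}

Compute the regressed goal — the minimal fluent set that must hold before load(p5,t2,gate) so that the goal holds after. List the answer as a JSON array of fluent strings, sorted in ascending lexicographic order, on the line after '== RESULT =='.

Compute (G \ add) ∪ pre:
  G ∩ del = {}  (empty — regression defined)
  G \ add = {in(p5,t2), pkg_at(p1,whs2), truck_at(t2,gate)} \ {in(p5,t2)} = {pkg_at(p1,whs2), truck_at(t2,gate)}
  ∪ pre   = {pkg_at(p1,whs2), truck_at(t2,gate)} ∪ {pkg_at(p5,gate), truck_at(t2,gate)}
          = {pkg_at(p1,whs2), pkg_at(p5,gate), truck_at(t2,gate)}

== RESULT ==
["pkg_at(p1,whs2)", "pkg_at(p5,gate)", "truck_at(t2,gate)"]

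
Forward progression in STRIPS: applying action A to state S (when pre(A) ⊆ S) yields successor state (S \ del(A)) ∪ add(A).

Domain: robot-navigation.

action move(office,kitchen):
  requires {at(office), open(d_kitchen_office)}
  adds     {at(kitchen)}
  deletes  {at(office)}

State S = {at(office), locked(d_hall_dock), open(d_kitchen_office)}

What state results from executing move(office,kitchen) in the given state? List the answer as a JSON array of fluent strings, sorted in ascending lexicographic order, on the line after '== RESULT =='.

Compute (S \ del) ∪ add:
  pre ⊆ S: {at(office), open(d_kitchen_office)} ⊆ S  — applicable
  S \ del = {locked(d_hall_dock), open(d_kitchen_office)}
  ∪ add   = {at(kitchen), locked(d_hall_dock), open(d_kitchen_office)}

== RESULT ==
["at(kitchen)", "locked(d_hall_dock)", "open(d_kitchen_office)"]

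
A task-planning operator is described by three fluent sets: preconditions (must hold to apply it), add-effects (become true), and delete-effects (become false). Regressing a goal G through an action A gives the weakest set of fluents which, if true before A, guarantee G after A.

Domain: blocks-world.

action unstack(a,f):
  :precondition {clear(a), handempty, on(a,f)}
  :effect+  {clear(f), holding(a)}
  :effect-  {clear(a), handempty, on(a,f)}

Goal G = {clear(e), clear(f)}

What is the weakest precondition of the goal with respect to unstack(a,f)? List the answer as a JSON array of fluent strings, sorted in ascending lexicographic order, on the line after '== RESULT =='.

Compute (G \ add) ∪ pre:
  G ∩ del = {}  (empty — regression defined)
  G \ add = {clear(e), clear(f)} \ {clear(f), holding(a)} = {clear(e)}
  ∪ pre   = {clear(e)} ∪ {clear(a), handempty, on(a,f)}
          = {clear(a), clear(e), handempty, on(a,f)}

== RESULT ==
["clear(a)", "clear(e)", "handempty", "on(a,f)"]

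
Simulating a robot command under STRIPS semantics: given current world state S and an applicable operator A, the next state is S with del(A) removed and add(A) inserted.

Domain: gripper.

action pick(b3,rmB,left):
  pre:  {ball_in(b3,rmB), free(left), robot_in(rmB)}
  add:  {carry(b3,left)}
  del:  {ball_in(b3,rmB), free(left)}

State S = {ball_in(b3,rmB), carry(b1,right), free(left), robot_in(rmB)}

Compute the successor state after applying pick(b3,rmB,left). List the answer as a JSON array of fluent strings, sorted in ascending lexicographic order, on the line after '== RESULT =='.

Progress:
  pre ⊆ S: {ball_in(b3,rmB), free(left), robot_in(rmB)} ⊆ S  — applicable
  S \ del = {carry(b1,right), robot_in(rmB)}
  ∪ add   = {carry(b1,right), carry(b3,left), robot_in(rmB)}

== RESULT ==
["carry(b1,right)", "carry(b3,left)", "robot_in(rmB)"]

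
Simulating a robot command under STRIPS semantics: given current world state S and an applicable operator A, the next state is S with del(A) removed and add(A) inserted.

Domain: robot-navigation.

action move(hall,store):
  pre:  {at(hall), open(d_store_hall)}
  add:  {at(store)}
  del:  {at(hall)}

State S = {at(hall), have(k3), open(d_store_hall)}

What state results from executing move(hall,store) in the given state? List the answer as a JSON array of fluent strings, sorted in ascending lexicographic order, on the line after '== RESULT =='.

Compute (S \ del) ∪ add:
  pre ⊆ S: {at(hall), open(d_store_hall)} ⊆ S  — applicable
  S \ del = {have(k3), open(d_store_hall)}
  ∪ add   = {at(store), have(k3), open(d_store_hall)}

== RESULT ==
["at(store)", "have(k3)", "open(d_store_hall)"]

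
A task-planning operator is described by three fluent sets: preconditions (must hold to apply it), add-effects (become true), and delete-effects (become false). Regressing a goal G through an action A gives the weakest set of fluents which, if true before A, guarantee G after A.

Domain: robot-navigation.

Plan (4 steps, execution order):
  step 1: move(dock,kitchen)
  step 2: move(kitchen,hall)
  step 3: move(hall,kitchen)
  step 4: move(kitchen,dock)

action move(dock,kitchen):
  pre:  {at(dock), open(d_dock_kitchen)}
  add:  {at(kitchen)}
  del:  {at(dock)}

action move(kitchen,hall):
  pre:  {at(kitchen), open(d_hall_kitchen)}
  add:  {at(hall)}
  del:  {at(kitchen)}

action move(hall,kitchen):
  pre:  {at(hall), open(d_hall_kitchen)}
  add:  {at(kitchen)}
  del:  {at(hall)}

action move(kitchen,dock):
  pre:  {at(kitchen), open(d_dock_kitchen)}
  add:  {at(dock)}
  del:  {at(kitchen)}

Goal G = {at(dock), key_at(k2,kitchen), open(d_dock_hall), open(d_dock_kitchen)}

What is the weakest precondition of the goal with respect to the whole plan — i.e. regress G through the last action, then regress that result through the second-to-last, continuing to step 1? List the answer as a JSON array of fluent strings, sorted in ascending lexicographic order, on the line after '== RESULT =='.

Regress step by step:
  through step 4 (move(kitchen,dock)): drop {at(dock)}, keep {key_at(k2,kitchen), open(d_dock_hall), open(d_dock_kitchen)}, require {at(kitchen), open(d_dock_kitchen)}
    → {at(kitchen), key_at(k2,kitchen), open(d_dock_hall), open(d_dock_kitchen)}
  through step 3 (move(hall,kitchen)): drop {at(kitchen)}, keep {key_at(k2,kitchen), open(d_dock_hall), open(d_dock_kitchen)}, require {at(hall), open(d_hall_kitchen)}
    → {at(hall), key_at(k2,kitchen), open(d_dock_hall), open(d_dock_kitchen), open(d_hall_kitchen)}
  through step 2 (move(kitchen,hall)): drop {at(hall)}, keep {key_at(k2,kitchen), open(d_dock_hall), open(d_dock_kitchen), open(d_hall_kitchen)}, require {at(kitchen), open(d_hall_kitchen)}
    → {at(kitchen), key_at(k2,kitchen), open(d_dock_hall), open(d_dock_kitchen), open(d_hall_kitchen)}
  through step 1 (move(dock,kitchen)): drop {at(kitchen)}, keep {key_at(k2,kitchen), open(d_dock_hall), open(d_dock_kitchen), open(d_hall_kitchen)}, require {at(dock), open(d_dock_kitchen)}
    → {at(dock), key_at(k2,kitchen), open(d_dock_hall), open(d_dock_kitchen), open(d_hall_kitchen)}

== RESULT ==
["at(dock)", "key_at(k2,kitchen)", "open(d_dock_hall)", "open(d_dock_kitchen)", "open(d_hall_kitchen)"]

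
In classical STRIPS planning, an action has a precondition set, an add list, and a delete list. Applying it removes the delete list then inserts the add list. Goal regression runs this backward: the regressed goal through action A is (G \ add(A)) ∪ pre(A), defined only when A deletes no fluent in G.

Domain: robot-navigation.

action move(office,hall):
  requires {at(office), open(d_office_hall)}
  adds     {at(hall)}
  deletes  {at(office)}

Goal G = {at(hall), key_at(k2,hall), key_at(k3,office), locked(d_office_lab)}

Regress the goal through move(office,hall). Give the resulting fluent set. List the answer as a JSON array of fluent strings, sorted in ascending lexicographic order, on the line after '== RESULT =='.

Regress:
  G ∩ del = {}  (empty — regression defined)
  G \ add = {at(hall), key_at(k2,hall), key_at(k3,office), locked(d_office_lab)} \ {at(hall)} = {key_at(k2,hall), key_at(k3,office), locked(d_office_lab)}
  ∪ pre   = {key_at(k2,hall), key_at(k3,office), locked(d_office_lab)} ∪ {at(office), open(d_office_hall)}
          = {at(office), key_at(k2,hall), key_at(k3,office), locked(d_office_lab), open(d_office_hall)}

== RESULT ==
["at(office)", "key_at(k2,hall)", "key_at(k3,office)", "locked(d_office_lab)", "open(d_office_hall)"]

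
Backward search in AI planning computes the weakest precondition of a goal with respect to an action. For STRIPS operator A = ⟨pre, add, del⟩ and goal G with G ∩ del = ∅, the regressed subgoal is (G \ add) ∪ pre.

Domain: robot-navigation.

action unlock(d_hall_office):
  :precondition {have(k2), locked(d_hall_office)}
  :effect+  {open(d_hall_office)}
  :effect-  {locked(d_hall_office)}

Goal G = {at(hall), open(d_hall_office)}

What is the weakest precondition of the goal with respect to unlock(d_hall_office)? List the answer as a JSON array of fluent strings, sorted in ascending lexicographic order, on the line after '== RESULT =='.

Compute (G \ add) ∪ pre:
  G ∩ del = {}  (empty — regression defined)
  G \ add = {at(hall), open(d_hall_office)} \ {open(d_hall_office)} = {at(hall)}
  ∪ pre   = {at(hall)} ∪ {have(k2), locked(d_hall_office)}
          = {at(hall), have(k2), locked(d_hall_office)}

== RESULT ==
["at(hall)", "have(k2)", "locked(d_hall_office)"]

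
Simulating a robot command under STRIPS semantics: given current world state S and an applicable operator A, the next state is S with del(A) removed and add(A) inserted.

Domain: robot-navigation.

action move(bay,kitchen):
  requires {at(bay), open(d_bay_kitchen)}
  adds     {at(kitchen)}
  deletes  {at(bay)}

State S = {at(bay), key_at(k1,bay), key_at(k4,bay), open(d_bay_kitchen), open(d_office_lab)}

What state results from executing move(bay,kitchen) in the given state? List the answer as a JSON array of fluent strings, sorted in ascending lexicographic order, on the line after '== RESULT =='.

Progress:
  pre ⊆ S: {at(bay), open(d_bay_kitchen)} ⊆ S  — applicable
  S \ del = {key_at(k1,bay), key_at(k4,bay), open(d_bay_kitchen), open(d_office_lab)}
  ∪ add   = {at(kitchen), key_at(k1,bay), key_at(k4,bay), open(d_bay_kitchen), open(d_office_lab)}

== RESULT ==
["at(kitchen)", "key_at(k1,bay)", "key_at(k4,bay)", "open(d_bay_kitchen)", "open(d_office_lab)"]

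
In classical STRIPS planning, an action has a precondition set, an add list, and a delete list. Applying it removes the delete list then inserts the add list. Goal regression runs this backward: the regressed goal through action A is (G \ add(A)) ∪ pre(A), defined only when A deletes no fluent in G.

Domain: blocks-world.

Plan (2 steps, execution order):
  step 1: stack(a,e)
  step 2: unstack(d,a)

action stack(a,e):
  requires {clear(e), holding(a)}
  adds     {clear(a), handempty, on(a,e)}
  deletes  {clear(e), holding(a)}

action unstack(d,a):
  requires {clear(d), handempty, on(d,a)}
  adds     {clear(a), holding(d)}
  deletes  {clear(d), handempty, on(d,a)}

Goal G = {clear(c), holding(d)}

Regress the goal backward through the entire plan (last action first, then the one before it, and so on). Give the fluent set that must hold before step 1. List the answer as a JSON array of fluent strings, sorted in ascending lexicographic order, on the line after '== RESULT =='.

Work backward from the goal:
  through step 2 (unstack(d,a)): drop {holding(d)}, keep {clear(c)}, require {clear(d), handempty, on(d,a)}
    → {clear(c), clear(d), handempty, on(d,a)}
  through step 1 (stack(a,e)): drop {handempty}, keep {clear(c), clear(d), on(d,a)}, require {clear(e), holding(a)}
    → {clear(c), clear(d), clear(e), holding(a), on(d,a)}

== RESULT ==
["clear(c)", "clear(d)", "clear(e)", "holding(a)", "on(d,a)"]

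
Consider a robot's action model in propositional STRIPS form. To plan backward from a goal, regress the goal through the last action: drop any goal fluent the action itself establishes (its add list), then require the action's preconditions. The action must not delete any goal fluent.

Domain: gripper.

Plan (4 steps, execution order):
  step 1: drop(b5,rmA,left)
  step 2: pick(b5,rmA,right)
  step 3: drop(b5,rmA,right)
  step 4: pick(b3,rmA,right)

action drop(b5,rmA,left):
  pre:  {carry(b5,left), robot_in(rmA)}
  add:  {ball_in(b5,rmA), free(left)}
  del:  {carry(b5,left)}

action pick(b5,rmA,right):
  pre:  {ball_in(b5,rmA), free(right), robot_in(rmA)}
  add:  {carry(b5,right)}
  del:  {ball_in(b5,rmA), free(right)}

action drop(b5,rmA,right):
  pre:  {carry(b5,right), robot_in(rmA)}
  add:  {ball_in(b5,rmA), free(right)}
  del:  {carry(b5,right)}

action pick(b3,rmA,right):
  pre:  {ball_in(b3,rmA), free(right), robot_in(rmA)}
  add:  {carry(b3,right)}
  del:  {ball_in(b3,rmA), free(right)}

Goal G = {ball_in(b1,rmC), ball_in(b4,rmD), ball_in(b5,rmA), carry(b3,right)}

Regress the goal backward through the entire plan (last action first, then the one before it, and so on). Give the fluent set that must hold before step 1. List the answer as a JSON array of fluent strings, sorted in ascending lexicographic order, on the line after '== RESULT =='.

Regress step by step:
  through step 4 (pick(b3,rmA,right)): drop {carry(b3,right)}, keep {ball_in(b1,rmC), ball_in(b4,rmD), ball_in(b5,rmA)}, require {ball_in(b3,rmA), free(right), robot_in(rmA)}
    → {ball_in(b1,rmC), ball_in(b3,rmA), ball_in(b4,rmD), ball_in(b5,rmA), free(right), robot_in(rmA)}
  through step 3 (drop(b5,rmA,right)): drop {ball_in(b5,rmA), free(right)}, keep {ball_in(b1,rmC), ball_in(b3,rmA), ball_in(b4,rmD), robot_in(rmA)}, require {carry(b5,right), robot_in(rmA)}
    → {ball_in(b1,rmC), ball_in(b3,rmA), ball_in(b4,rmD), carry(b5,right), robot_in(rmA)}
  through step 2 (pick(b5,rmA,right)): drop {carry(b5,right)}, keep {ball_in(b1,rmC), ball_in(b3,rmA), ball_in(b4,rmD), robot_in(rmA)}, require {ball_in(b5,rmA), free(right), robot_in(rmA)}
    → {ball_in(b1,rmC), ball_in(b3,rmA), ball_in(b4,rmD), ball_in(b5,rmA), free(right), robot_in(rmA)}
  through step 1 (drop(b5,rmA,left)): drop {ball_in(b5,rmA)}, keep {ball_in(b1,rmC), ball_in(b3,rmA), ball_in(b4,rmD), free(right), robot_in(rmA)}, require {carry(b5,left), robot_in(rmA)}
    → {ball_in(b1,rmC), ball_in(b3,rmA), ball_in(b4,rmD), carry(b5,left), free(right), robot_in(rmA)}

== RESULT ==
["ball_in(b1,rmC)", "ball_in(b3,rmA)", "ball_in(b4,rmD)", "carry(b5,left)", "free(right)", "robot_in(rmA)"]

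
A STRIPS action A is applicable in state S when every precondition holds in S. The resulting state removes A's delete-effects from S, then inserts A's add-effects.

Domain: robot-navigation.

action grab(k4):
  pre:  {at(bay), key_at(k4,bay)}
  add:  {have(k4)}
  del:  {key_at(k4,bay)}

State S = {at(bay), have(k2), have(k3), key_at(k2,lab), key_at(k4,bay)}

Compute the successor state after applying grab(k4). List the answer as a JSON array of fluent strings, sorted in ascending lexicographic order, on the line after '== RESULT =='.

Progress:
  pre ⊆ S: {at(bay), key_at(k4,bay)} ⊆ S  — applicable
  S \ del = {at(bay), have(k2), have(k3), key_at(k2,lab)}
  ∪ add   = {at(bay), have(k2), have(k3), have(k4), key_at(k2,lab)}

== RESULT ==
["at(bay)", "have(k2)", "have(k3)", "have(k4)", "key_at(k2,lab)"]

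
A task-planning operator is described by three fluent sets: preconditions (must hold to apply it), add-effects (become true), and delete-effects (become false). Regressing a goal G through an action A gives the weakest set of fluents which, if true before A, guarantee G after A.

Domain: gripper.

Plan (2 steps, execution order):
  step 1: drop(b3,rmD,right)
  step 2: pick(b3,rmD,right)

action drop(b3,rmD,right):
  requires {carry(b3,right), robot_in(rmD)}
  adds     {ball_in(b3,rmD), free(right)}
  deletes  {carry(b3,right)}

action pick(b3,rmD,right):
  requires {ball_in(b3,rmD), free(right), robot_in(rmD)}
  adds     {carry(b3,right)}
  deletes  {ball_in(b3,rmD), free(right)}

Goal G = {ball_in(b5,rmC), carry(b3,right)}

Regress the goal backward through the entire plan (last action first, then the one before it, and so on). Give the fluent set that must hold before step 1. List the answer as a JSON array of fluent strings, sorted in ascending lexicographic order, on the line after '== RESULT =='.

Regress step by step:
  through step 2 (pick(b3,rmD,right)): drop {carry(b3,right)}, keep {ball_in(b5,rmC)}, require {ball_in(b3,rmD), free(right), robot_in(rmD)}
    → {ball_in(b3,rmD), ball_in(b5,rmC), free(right), robot_in(rmD)}
  through step 1 (drop(b3,rmD,right)): drop {ball_in(b3,rmD), free(right)}, keep {ball_in(b5,rmC), robot_in(rmD)}, require {carry(b3,right), robot_in(rmD)}
    → {ball_in(b5,rmC), carry(b3,right), robot_in(rmD)}

== RESULT ==
["ball_in(b5,rmC)", "carry(b3,right)", "robot_in(rmD)"]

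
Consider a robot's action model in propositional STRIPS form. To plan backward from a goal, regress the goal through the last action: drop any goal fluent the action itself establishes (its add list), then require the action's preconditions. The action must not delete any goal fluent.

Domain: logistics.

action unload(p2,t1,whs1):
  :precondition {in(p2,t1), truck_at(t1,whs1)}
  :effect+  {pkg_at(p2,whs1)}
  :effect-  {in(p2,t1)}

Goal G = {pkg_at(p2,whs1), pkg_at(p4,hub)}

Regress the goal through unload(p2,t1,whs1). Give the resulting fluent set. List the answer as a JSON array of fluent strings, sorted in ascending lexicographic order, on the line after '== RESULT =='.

Regress:
  G ∩ del = {}  (empty — regression defined)
  G \ add = {pkg_at(p2,whs1), pkg_at(p4,hub)} \ {pkg_at(p2,whs1)} = {pkg_at(p4,hub)}
  ∪ pre   = {pkg_at(p4,hub)} ∪ {in(p2,t1), truck_at(t1,whs1)}
          = {in(p2,t1), pkg_at(p4,hub), truck_at(t1,whs1)}

== RESULT ==
["in(p2,t1)", "pkg_at(p4,hub)", "truck_at(t1,whs1)"]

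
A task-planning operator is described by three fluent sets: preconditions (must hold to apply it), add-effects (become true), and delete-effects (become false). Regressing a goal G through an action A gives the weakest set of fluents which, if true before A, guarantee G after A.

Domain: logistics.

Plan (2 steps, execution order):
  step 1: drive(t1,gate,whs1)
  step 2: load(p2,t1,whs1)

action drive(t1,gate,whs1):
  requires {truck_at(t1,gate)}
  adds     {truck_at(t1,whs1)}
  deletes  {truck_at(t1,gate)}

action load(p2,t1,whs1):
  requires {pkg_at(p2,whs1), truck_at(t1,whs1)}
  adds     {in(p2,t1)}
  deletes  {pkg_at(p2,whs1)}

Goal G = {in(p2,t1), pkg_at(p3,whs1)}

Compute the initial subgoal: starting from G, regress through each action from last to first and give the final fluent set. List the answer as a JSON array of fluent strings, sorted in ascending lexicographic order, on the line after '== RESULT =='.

Work backward from the goal:
  through step 2 (load(p2,t1,whs1)): drop {in(p2,t1)}, keep {pkg_at(p3,whs1)}, require {pkg_at(p2,whs1), truck_at(t1,whs1)}
    → {pkg_at(p2,whs1), pkg_at(p3,whs1), truck_at(t1,whs1)}
  through step 1 (drive(t1,gate,whs1)): drop {truck_at(t1,whs1)}, keep {pkg_at(p2,whs1), pkg_at(p3,whs1)}, require {truck_at(t1,gate)}
    → {pkg_at(p2,whs1), pkg_at(p3,whs1), truck_at(t1,gate)}

== RESULT ==
["pkg_at(p2,whs1)", "pkg_at(p3,whs1)", "truck_at(t1,gate)"]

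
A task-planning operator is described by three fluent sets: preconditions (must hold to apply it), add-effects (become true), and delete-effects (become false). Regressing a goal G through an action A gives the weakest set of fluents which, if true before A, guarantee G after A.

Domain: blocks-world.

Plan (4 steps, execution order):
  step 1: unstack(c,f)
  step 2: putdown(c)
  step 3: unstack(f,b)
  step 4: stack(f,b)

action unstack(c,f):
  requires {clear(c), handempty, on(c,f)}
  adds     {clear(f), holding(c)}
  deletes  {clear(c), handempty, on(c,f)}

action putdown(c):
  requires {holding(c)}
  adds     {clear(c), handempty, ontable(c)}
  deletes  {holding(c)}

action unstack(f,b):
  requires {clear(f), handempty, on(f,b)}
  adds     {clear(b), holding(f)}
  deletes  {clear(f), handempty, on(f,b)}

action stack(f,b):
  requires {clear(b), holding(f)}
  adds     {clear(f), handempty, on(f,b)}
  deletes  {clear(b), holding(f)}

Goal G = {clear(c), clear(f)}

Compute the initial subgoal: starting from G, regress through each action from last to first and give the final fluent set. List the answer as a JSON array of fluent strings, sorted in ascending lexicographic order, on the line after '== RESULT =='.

Work backward from the goal:
  through step 4 (stack(f,b)): drop {clear(f)}, keep {clear(c)}, require {clear(b), holding(f)}
    → {clear(b), clear(c), holding(f)}
  through step 3 (unstack(f,b)): drop {clear(b), holding(f)}, keep {clear(c)}, require {clear(f), handempty, on(f,b)}
    → {clear(c), clear(f), handempty, on(f,b)}
  through step 2 (putdown(c)): drop {clear(c), handempty}, keep {clear(f), on(f,b)}, require {holding(c)}
    → {clear(f), holding(c), on(f,b)}
  through step 1 (unstack(c,f)): drop {clear(f), holding(c)}, keep {on(f,b)}, require {clear(c), handempty, on(c,f)}
    → {clear(c), handempty, on(c,f), on(f,b)}

== RESULT ==
["clear(c)", "handempty", "on(c,f)", "on(f,b)"]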